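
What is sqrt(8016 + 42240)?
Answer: 12*sqrt(349) ≈ 224.18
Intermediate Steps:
sqrt(8016 + 42240) = sqrt(50256) = 12*sqrt(349)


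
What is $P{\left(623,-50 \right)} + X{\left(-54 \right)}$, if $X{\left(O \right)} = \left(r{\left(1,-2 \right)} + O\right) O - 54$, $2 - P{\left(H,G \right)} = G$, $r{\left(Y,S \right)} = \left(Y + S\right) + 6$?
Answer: $2644$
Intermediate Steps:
$r{\left(Y,S \right)} = 6 + S + Y$ ($r{\left(Y,S \right)} = \left(S + Y\right) + 6 = 6 + S + Y$)
$P{\left(H,G \right)} = 2 - G$
$X{\left(O \right)} = -54 + O \left(5 + O\right)$ ($X{\left(O \right)} = \left(\left(6 - 2 + 1\right) + O\right) O - 54 = \left(5 + O\right) O - 54 = O \left(5 + O\right) - 54 = -54 + O \left(5 + O\right)$)
$P{\left(623,-50 \right)} + X{\left(-54 \right)} = \left(2 - -50\right) + \left(-54 + \left(-54\right)^{2} + 5 \left(-54\right)\right) = \left(2 + 50\right) - -2592 = 52 + 2592 = 2644$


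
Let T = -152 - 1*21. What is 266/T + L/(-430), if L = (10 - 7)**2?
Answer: -115937/74390 ≈ -1.5585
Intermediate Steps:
T = -173 (T = -152 - 21 = -173)
L = 9 (L = 3**2 = 9)
266/T + L/(-430) = 266/(-173) + 9/(-430) = 266*(-1/173) + 9*(-1/430) = -266/173 - 9/430 = -115937/74390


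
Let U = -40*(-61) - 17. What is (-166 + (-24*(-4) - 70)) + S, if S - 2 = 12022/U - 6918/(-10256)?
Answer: -1644639899/12425144 ≈ -132.36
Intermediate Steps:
U = 2423 (U = 2440 - 17 = 2423)
S = 94880261/12425144 (S = 2 + (12022/2423 - 6918/(-10256)) = 2 + (12022*(1/2423) - 6918*(-1/10256)) = 2 + (12022/2423 + 3459/5128) = 2 + 70029973/12425144 = 94880261/12425144 ≈ 7.6361)
(-166 + (-24*(-4) - 70)) + S = (-166 + (-24*(-4) - 70)) + 94880261/12425144 = (-166 + (96 - 70)) + 94880261/12425144 = (-166 + 26) + 94880261/12425144 = -140 + 94880261/12425144 = -1644639899/12425144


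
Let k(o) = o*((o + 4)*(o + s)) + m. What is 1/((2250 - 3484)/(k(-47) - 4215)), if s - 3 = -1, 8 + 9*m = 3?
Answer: 856445/11106 ≈ 77.115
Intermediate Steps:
m = -5/9 (m = -8/9 + (⅑)*3 = -8/9 + ⅓ = -5/9 ≈ -0.55556)
s = 2 (s = 3 - 1 = 2)
k(o) = -5/9 + o*(2 + o)*(4 + o) (k(o) = o*((o + 4)*(o + 2)) - 5/9 = o*((4 + o)*(2 + o)) - 5/9 = o*((2 + o)*(4 + o)) - 5/9 = o*(2 + o)*(4 + o) - 5/9 = -5/9 + o*(2 + o)*(4 + o))
1/((2250 - 3484)/(k(-47) - 4215)) = 1/((2250 - 3484)/((-5/9 + (-47)³ + 6*(-47)² + 8*(-47)) - 4215)) = 1/(-1234/((-5/9 - 103823 + 6*2209 - 376) - 4215)) = 1/(-1234/((-5/9 - 103823 + 13254 - 376) - 4215)) = 1/(-1234/(-818510/9 - 4215)) = 1/(-1234/(-856445/9)) = 1/(-1234*(-9/856445)) = 1/(11106/856445) = 856445/11106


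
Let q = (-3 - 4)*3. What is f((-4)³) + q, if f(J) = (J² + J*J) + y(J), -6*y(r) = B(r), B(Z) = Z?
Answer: 24545/3 ≈ 8181.7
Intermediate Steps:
y(r) = -r/6
f(J) = 2*J² - J/6 (f(J) = (J² + J*J) - J/6 = (J² + J²) - J/6 = 2*J² - J/6)
q = -21 (q = -7*3 = -21)
f((-4)³) + q = (⅙)*(-4)³*(-1 + 12*(-4)³) - 21 = (⅙)*(-64)*(-1 + 12*(-64)) - 21 = (⅙)*(-64)*(-1 - 768) - 21 = (⅙)*(-64)*(-769) - 21 = 24608/3 - 21 = 24545/3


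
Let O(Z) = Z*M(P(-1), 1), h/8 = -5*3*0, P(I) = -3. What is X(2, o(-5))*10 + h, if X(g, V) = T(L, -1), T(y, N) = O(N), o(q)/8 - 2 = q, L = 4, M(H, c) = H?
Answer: 30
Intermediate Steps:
o(q) = 16 + 8*q
h = 0 (h = 8*(-5*3*0) = 8*(-15*0) = 8*0 = 0)
O(Z) = -3*Z (O(Z) = Z*(-3) = -3*Z)
T(y, N) = -3*N
X(g, V) = 3 (X(g, V) = -3*(-1) = 3)
X(2, o(-5))*10 + h = 3*10 + 0 = 30 + 0 = 30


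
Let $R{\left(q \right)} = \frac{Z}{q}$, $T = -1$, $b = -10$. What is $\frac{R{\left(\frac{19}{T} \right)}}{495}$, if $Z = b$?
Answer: $\frac{2}{1881} \approx 0.0010633$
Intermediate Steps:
$Z = -10$
$R{\left(q \right)} = - \frac{10}{q}$
$\frac{R{\left(\frac{19}{T} \right)}}{495} = \frac{\left(-10\right) \frac{1}{19 \frac{1}{-1}}}{495} = - \frac{10}{19 \left(-1\right)} \frac{1}{495} = - \frac{10}{-19} \cdot \frac{1}{495} = \left(-10\right) \left(- \frac{1}{19}\right) \frac{1}{495} = \frac{10}{19} \cdot \frac{1}{495} = \frac{2}{1881}$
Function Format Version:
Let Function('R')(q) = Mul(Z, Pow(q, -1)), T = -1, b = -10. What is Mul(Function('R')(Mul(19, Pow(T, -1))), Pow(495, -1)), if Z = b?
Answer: Rational(2, 1881) ≈ 0.0010633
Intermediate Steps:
Z = -10
Function('R')(q) = Mul(-10, Pow(q, -1))
Mul(Function('R')(Mul(19, Pow(T, -1))), Pow(495, -1)) = Mul(Mul(-10, Pow(Mul(19, Pow(-1, -1)), -1)), Pow(495, -1)) = Mul(Mul(-10, Pow(Mul(19, -1), -1)), Rational(1, 495)) = Mul(Mul(-10, Pow(-19, -1)), Rational(1, 495)) = Mul(Mul(-10, Rational(-1, 19)), Rational(1, 495)) = Mul(Rational(10, 19), Rational(1, 495)) = Rational(2, 1881)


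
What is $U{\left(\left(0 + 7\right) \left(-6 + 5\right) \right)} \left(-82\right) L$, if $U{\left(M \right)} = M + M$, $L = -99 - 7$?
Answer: $-121688$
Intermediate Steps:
$L = -106$ ($L = -99 - 7 = -106$)
$U{\left(M \right)} = 2 M$
$U{\left(\left(0 + 7\right) \left(-6 + 5\right) \right)} \left(-82\right) L = 2 \left(0 + 7\right) \left(-6 + 5\right) \left(-82\right) \left(-106\right) = 2 \cdot 7 \left(-1\right) \left(-82\right) \left(-106\right) = 2 \left(-7\right) \left(-82\right) \left(-106\right) = \left(-14\right) \left(-82\right) \left(-106\right) = 1148 \left(-106\right) = -121688$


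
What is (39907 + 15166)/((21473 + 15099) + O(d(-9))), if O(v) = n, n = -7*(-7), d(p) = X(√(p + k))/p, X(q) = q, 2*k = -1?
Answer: 55073/36621 ≈ 1.5039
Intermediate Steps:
k = -½ (k = (½)*(-1) = -½ ≈ -0.50000)
d(p) = √(-½ + p)/p (d(p) = √(p - ½)/p = √(-½ + p)/p)
n = 49
O(v) = 49
(39907 + 15166)/((21473 + 15099) + O(d(-9))) = (39907 + 15166)/((21473 + 15099) + 49) = 55073/(36572 + 49) = 55073/36621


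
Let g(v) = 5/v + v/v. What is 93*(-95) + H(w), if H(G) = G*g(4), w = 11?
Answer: -35241/4 ≈ -8810.3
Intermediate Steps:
g(v) = 1 + 5/v (g(v) = 5/v + 1 = 1 + 5/v)
H(G) = 9*G/4 (H(G) = G*((5 + 4)/4) = G*((¼)*9) = G*(9/4) = 9*G/4)
93*(-95) + H(w) = 93*(-95) + (9/4)*11 = -8835 + 99/4 = -35241/4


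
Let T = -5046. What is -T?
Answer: 5046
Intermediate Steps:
-T = -1*(-5046) = 5046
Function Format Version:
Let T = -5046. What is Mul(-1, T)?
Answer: 5046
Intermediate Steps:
Mul(-1, T) = Mul(-1, -5046) = 5046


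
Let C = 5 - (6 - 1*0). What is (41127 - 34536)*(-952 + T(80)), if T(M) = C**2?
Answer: -6268041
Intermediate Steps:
C = -1 (C = 5 - (6 + 0) = 5 - 1*6 = 5 - 6 = -1)
T(M) = 1 (T(M) = (-1)**2 = 1)
(41127 - 34536)*(-952 + T(80)) = (41127 - 34536)*(-952 + 1) = 6591*(-951) = -6268041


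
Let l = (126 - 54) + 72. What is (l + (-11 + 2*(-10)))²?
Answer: 12769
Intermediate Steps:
l = 144 (l = 72 + 72 = 144)
(l + (-11 + 2*(-10)))² = (144 + (-11 + 2*(-10)))² = (144 + (-11 - 20))² = (144 - 31)² = 113² = 12769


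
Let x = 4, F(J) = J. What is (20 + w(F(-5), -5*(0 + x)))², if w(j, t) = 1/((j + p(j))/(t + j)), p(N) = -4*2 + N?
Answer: 148225/324 ≈ 457.48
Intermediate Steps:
p(N) = -8 + N
w(j, t) = (j + t)/(-8 + 2*j) (w(j, t) = 1/((j + (-8 + j))/(t + j)) = 1/((-8 + 2*j)/(j + t)) = (j + t)/(-8 + 2*j))
(20 + w(F(-5), -5*(0 + x)))² = (20 + (-5 - 5*(0 + 4))/(2*(-4 - 5)))² = (20 + (½)*(-5 - 5*4)/(-9))² = (20 + (½)*(-⅑)*(-5 - 20))² = (20 + (½)*(-⅑)*(-25))² = (20 + 25/18)² = (385/18)² = 148225/324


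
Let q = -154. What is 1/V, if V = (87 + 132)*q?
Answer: -1/33726 ≈ -2.9651e-5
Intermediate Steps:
V = -33726 (V = (87 + 132)*(-154) = 219*(-154) = -33726)
1/V = 1/(-33726) = -1/33726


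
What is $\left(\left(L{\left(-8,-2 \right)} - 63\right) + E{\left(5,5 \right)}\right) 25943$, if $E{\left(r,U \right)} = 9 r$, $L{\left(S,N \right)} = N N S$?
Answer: $-1297150$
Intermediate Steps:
$L{\left(S,N \right)} = S N^{2}$ ($L{\left(S,N \right)} = N^{2} S = S N^{2}$)
$\left(\left(L{\left(-8,-2 \right)} - 63\right) + E{\left(5,5 \right)}\right) 25943 = \left(\left(- 8 \left(-2\right)^{2} - 63\right) + 9 \cdot 5\right) 25943 = \left(\left(\left(-8\right) 4 - 63\right) + 45\right) 25943 = \left(\left(-32 - 63\right) + 45\right) 25943 = \left(-95 + 45\right) 25943 = \left(-50\right) 25943 = -1297150$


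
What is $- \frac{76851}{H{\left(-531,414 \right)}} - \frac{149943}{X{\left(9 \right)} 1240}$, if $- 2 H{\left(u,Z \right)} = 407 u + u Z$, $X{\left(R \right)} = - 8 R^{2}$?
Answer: $- \frac{2153141861}{12973901760} \approx -0.16596$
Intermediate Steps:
$H{\left(u,Z \right)} = - \frac{407 u}{2} - \frac{Z u}{2}$ ($H{\left(u,Z \right)} = - \frac{407 u + u Z}{2} = - \frac{407 u + Z u}{2} = - \frac{407 u}{2} - \frac{Z u}{2}$)
$- \frac{76851}{H{\left(-531,414 \right)}} - \frac{149943}{X{\left(9 \right)} 1240} = - \frac{76851}{\left(- \frac{1}{2}\right) \left(-531\right) \left(407 + 414\right)} - \frac{149943}{- 8 \cdot 9^{2} \cdot 1240} = - \frac{76851}{\left(- \frac{1}{2}\right) \left(-531\right) 821} - \frac{149943}{\left(-8\right) 81 \cdot 1240} = - \frac{76851}{\frac{435951}{2}} - \frac{149943}{\left(-648\right) 1240} = \left(-76851\right) \frac{2}{435951} - \frac{149943}{-803520} = - \frac{17078}{48439} - - \frac{49981}{267840} = - \frac{17078}{48439} + \frac{49981}{267840} = - \frac{2153141861}{12973901760}$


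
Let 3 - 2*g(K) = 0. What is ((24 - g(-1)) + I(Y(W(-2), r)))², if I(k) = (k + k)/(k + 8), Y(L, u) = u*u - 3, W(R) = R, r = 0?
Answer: 45369/100 ≈ 453.69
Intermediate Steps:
Y(L, u) = -3 + u² (Y(L, u) = u² - 3 = -3 + u²)
g(K) = 3/2 (g(K) = 3/2 - ½*0 = 3/2 + 0 = 3/2)
I(k) = 2*k/(8 + k) (I(k) = (2*k)/(8 + k) = 2*k/(8 + k))
((24 - g(-1)) + I(Y(W(-2), r)))² = ((24 - 1*3/2) + 2*(-3 + 0²)/(8 + (-3 + 0²)))² = ((24 - 3/2) + 2*(-3 + 0)/(8 + (-3 + 0)))² = (45/2 + 2*(-3)/(8 - 3))² = (45/2 + 2*(-3)/5)² = (45/2 + 2*(-3)*(⅕))² = (45/2 - 6/5)² = (213/10)² = 45369/100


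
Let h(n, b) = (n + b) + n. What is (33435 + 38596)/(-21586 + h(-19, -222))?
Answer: -72031/21846 ≈ -3.2972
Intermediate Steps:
h(n, b) = b + 2*n (h(n, b) = (b + n) + n = b + 2*n)
(33435 + 38596)/(-21586 + h(-19, -222)) = (33435 + 38596)/(-21586 + (-222 + 2*(-19))) = 72031/(-21586 + (-222 - 38)) = 72031/(-21586 - 260) = 72031/(-21846) = 72031*(-1/21846) = -72031/21846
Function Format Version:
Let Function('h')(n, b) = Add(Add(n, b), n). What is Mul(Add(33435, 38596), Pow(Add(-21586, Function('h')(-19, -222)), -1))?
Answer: Rational(-72031, 21846) ≈ -3.2972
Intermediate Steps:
Function('h')(n, b) = Add(b, Mul(2, n)) (Function('h')(n, b) = Add(Add(b, n), n) = Add(b, Mul(2, n)))
Mul(Add(33435, 38596), Pow(Add(-21586, Function('h')(-19, -222)), -1)) = Mul(Add(33435, 38596), Pow(Add(-21586, Add(-222, Mul(2, -19))), -1)) = Mul(72031, Pow(Add(-21586, Add(-222, -38)), -1)) = Mul(72031, Pow(Add(-21586, -260), -1)) = Mul(72031, Pow(-21846, -1)) = Mul(72031, Rational(-1, 21846)) = Rational(-72031, 21846)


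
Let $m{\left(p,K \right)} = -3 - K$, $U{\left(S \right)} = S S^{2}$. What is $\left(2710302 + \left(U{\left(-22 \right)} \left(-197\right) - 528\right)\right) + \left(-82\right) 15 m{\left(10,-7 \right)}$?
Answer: $4802510$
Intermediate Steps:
$U{\left(S \right)} = S^{3}$
$\left(2710302 + \left(U{\left(-22 \right)} \left(-197\right) - 528\right)\right) + \left(-82\right) 15 m{\left(10,-7 \right)} = \left(2710302 - \left(528 - \left(-22\right)^{3} \left(-197\right)\right)\right) + \left(-82\right) 15 \left(-3 - -7\right) = \left(2710302 - -2097128\right) - 1230 \left(-3 + 7\right) = \left(2710302 + \left(2097656 - 528\right)\right) - 4920 = \left(2710302 + 2097128\right) - 4920 = 4807430 - 4920 = 4802510$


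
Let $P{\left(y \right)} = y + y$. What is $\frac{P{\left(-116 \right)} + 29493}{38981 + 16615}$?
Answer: $\frac{29261}{55596} \approx 0.52631$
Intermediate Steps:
$P{\left(y \right)} = 2 y$
$\frac{P{\left(-116 \right)} + 29493}{38981 + 16615} = \frac{2 \left(-116\right) + 29493}{38981 + 16615} = \frac{-232 + 29493}{55596} = 29261 \cdot \frac{1}{55596} = \frac{29261}{55596}$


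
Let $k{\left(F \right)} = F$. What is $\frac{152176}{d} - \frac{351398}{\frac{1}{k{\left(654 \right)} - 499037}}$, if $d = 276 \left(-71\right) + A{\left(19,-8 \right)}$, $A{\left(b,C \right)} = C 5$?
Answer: $\frac{859717045293462}{4909} \approx 1.7513 \cdot 10^{11}$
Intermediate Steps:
$A{\left(b,C \right)} = 5 C$
$d = -19636$ ($d = 276 \left(-71\right) + 5 \left(-8\right) = -19596 - 40 = -19636$)
$\frac{152176}{d} - \frac{351398}{\frac{1}{k{\left(654 \right)} - 499037}} = \frac{152176}{-19636} - \frac{351398}{\frac{1}{654 - 499037}} = 152176 \left(- \frac{1}{19636}\right) - \frac{351398}{\frac{1}{-498383}} = - \frac{38044}{4909} - \frac{351398}{- \frac{1}{498383}} = - \frac{38044}{4909} - -175130789434 = - \frac{38044}{4909} + 175130789434 = \frac{859717045293462}{4909}$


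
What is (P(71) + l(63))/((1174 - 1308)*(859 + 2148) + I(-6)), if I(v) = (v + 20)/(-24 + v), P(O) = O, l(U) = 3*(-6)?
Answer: -795/6044077 ≈ -0.00013153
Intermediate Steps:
l(U) = -18
I(v) = (20 + v)/(-24 + v)
(P(71) + l(63))/((1174 - 1308)*(859 + 2148) + I(-6)) = (71 - 18)/((1174 - 1308)*(859 + 2148) + (20 - 6)/(-24 - 6)) = 53/(-134*3007 + 14/(-30)) = 53/(-402938 - 1/30*14) = 53/(-402938 - 7/15) = 53/(-6044077/15) = 53*(-15/6044077) = -795/6044077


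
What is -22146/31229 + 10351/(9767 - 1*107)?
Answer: 109321019/301672140 ≈ 0.36238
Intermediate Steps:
-22146/31229 + 10351/(9767 - 1*107) = -22146*1/31229 + 10351/(9767 - 107) = -22146/31229 + 10351/9660 = 109321019/301672140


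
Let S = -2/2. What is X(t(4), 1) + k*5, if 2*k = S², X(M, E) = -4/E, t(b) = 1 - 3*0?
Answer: -3/2 ≈ -1.5000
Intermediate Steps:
t(b) = 1 (t(b) = 1 + 0 = 1)
X(M, E) = -4/E
S = -1 (S = -2*½ = -1)
k = ½ (k = (½)*(-1)² = (½)*1 = ½ ≈ 0.50000)
X(t(4), 1) + k*5 = -4/1 + (½)*5 = -4*1 + 5/2 = -4 + 5/2 = -3/2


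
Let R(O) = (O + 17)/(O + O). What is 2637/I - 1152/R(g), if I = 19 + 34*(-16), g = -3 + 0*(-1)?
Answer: 85521/175 ≈ 488.69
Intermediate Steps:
g = -3 (g = -3 + 0 = -3)
I = -525 (I = 19 - 544 = -525)
R(O) = (17 + O)/(2*O) (R(O) = (17 + O)/((2*O)) = (17 + O)*(1/(2*O)) = (17 + O)/(2*O))
2637/I - 1152/R(g) = 2637/(-525) - 1152*(-6/(17 - 3)) = 2637*(-1/525) - 1152/((½)*(-⅓)*14) = -879/175 - 1152/(-7/3) = -879/175 - 1152*(-3/7) = -879/175 + 3456/7 = 85521/175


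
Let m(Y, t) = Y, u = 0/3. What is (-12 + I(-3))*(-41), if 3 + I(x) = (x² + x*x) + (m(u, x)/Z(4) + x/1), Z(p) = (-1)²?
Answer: 0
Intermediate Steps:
u = 0 (u = 0*(⅓) = 0)
Z(p) = 1
I(x) = -3 + x + 2*x² (I(x) = -3 + ((x² + x*x) + (0/1 + x/1)) = -3 + ((x² + x²) + (0*1 + x*1)) = -3 + (2*x² + (0 + x)) = -3 + (2*x² + x) = -3 + (x + 2*x²) = -3 + x + 2*x²)
(-12 + I(-3))*(-41) = (-12 + (-3 - 3 + 2*(-3)²))*(-41) = (-12 + (-3 - 3 + 2*9))*(-41) = (-12 + (-3 - 3 + 18))*(-41) = (-12 + 12)*(-41) = 0*(-41) = 0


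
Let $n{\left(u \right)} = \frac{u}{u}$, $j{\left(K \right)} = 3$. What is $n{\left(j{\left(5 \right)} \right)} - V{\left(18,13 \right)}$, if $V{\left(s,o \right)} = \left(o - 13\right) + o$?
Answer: $-12$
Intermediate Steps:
$n{\left(u \right)} = 1$
$V{\left(s,o \right)} = -13 + 2 o$ ($V{\left(s,o \right)} = \left(-13 + o\right) + o = -13 + 2 o$)
$n{\left(j{\left(5 \right)} \right)} - V{\left(18,13 \right)} = 1 - \left(-13 + 2 \cdot 13\right) = 1 - \left(-13 + 26\right) = 1 - 13 = -12$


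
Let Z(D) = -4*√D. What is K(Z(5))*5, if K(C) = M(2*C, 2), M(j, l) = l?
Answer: 10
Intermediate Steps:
K(C) = 2
K(Z(5))*5 = 2*5 = 10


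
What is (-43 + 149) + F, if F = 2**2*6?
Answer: 130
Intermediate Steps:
F = 24 (F = 4*6 = 24)
(-43 + 149) + F = (-43 + 149) + 24 = 106 + 24 = 130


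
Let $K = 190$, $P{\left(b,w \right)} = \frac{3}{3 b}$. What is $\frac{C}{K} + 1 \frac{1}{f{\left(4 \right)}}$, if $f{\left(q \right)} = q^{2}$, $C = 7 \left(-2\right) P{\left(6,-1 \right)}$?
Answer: $\frac{229}{4560} \approx 0.050219$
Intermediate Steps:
$P{\left(b,w \right)} = \frac{1}{b}$ ($P{\left(b,w \right)} = 3 \frac{1}{3 b} = \frac{1}{b}$)
$C = - \frac{7}{3}$ ($C = \frac{7 \left(-2\right)}{6} = \left(-14\right) \frac{1}{6} = - \frac{7}{3} \approx -2.3333$)
$\frac{C}{K} + 1 \frac{1}{f{\left(4 \right)}} = - \frac{7}{3 \cdot 190} + 1 \frac{1}{4^{2}} = \left(- \frac{7}{3}\right) \frac{1}{190} + 1 \cdot \frac{1}{16} = - \frac{7}{570} + 1 \cdot \frac{1}{16} = - \frac{7}{570} + \frac{1}{16} = \frac{229}{4560}$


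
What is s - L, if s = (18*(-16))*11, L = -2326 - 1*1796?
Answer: 954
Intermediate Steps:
L = -4122 (L = -2326 - 1796 = -4122)
s = -3168 (s = -288*11 = -3168)
s - L = -3168 - 1*(-4122) = -3168 + 4122 = 954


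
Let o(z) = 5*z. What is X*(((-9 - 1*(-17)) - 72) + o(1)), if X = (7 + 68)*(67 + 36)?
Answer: -455775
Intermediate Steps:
X = 7725 (X = 75*103 = 7725)
X*(((-9 - 1*(-17)) - 72) + o(1)) = 7725*(((-9 - 1*(-17)) - 72) + 5*1) = 7725*(((-9 + 17) - 72) + 5) = 7725*((8 - 72) + 5) = 7725*(-64 + 5) = 7725*(-59) = -455775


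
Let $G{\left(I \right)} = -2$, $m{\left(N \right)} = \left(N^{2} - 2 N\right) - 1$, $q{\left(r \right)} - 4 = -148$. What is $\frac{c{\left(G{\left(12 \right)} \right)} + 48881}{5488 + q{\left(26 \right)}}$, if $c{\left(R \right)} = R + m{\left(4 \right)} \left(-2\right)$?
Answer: $\frac{48865}{5344} \approx 9.1439$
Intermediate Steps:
$q{\left(r \right)} = -144$ ($q{\left(r \right)} = 4 - 148 = -144$)
$m{\left(N \right)} = -1 + N^{2} - 2 N$
$c{\left(R \right)} = -14 + R$ ($c{\left(R \right)} = R + \left(-1 + 4^{2} - 8\right) \left(-2\right) = R + \left(-1 + 16 - 8\right) \left(-2\right) = R + 7 \left(-2\right) = R - 14 = -14 + R$)
$\frac{c{\left(G{\left(12 \right)} \right)} + 48881}{5488 + q{\left(26 \right)}} = \frac{\left(-14 - 2\right) + 48881}{5488 - 144} = \frac{-16 + 48881}{5344} = 48865 \cdot \frac{1}{5344} = \frac{48865}{5344}$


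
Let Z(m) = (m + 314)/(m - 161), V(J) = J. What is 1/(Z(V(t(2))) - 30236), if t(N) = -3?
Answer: -164/4959015 ≈ -3.3071e-5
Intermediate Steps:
Z(m) = (314 + m)/(-161 + m)
1/(Z(V(t(2))) - 30236) = 1/((314 - 3)/(-161 - 3) - 30236) = 1/(311/(-164) - 30236) = 1/(-1/164*311 - 30236) = 1/(-311/164 - 30236) = 1/(-4959015/164) = -164/4959015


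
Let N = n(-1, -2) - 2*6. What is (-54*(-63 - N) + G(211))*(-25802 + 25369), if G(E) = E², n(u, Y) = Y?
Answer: -20423311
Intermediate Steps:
N = -14 (N = -2 - 2*6 = -2 - 12 = -14)
(-54*(-63 - N) + G(211))*(-25802 + 25369) = (-54*(-63 - 1*(-14)) + 211²)*(-25802 + 25369) = (-54*(-63 + 14) + 44521)*(-433) = (-54*(-49) + 44521)*(-433) = (2646 + 44521)*(-433) = 47167*(-433) = -20423311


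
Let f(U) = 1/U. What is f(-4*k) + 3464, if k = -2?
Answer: 27713/8 ≈ 3464.1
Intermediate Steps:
f(-4*k) + 3464 = 1/(-4*(-2)) + 3464 = 1/8 + 3464 = ⅛ + 3464 = 27713/8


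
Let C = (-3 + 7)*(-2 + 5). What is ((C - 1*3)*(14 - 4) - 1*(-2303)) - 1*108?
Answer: 2285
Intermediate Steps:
C = 12 (C = 4*3 = 12)
((C - 1*3)*(14 - 4) - 1*(-2303)) - 1*108 = ((12 - 1*3)*(14 - 4) - 1*(-2303)) - 1*108 = ((12 - 3)*10 + 2303) - 108 = (9*10 + 2303) - 108 = (90 + 2303) - 108 = 2393 - 108 = 2285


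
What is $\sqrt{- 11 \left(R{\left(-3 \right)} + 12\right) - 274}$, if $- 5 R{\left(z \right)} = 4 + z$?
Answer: $\frac{i \sqrt{10095}}{5} \approx 20.095 i$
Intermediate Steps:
$R{\left(z \right)} = - \frac{4}{5} - \frac{z}{5}$ ($R{\left(z \right)} = - \frac{4 + z}{5} = - \frac{4}{5} - \frac{z}{5}$)
$\sqrt{- 11 \left(R{\left(-3 \right)} + 12\right) - 274} = \sqrt{- 11 \left(\left(- \frac{4}{5} - - \frac{3}{5}\right) + 12\right) - 274} = \sqrt{- 11 \left(\left(- \frac{4}{5} + \frac{3}{5}\right) + 12\right) - 274} = \sqrt{- 11 \left(- \frac{1}{5} + 12\right) - 274} = \sqrt{\left(-11\right) \frac{59}{5} - 274} = \sqrt{- \frac{649}{5} - 274} = \sqrt{- \frac{2019}{5}} = \frac{i \sqrt{10095}}{5}$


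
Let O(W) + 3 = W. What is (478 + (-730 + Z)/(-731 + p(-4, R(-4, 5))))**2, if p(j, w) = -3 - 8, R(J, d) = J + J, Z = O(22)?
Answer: 126299919769/550564 ≈ 2.2940e+5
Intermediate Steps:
O(W) = -3 + W
Z = 19 (Z = -3 + 22 = 19)
R(J, d) = 2*J
p(j, w) = -11
(478 + (-730 + Z)/(-731 + p(-4, R(-4, 5))))**2 = (478 + (-730 + 19)/(-731 - 11))**2 = (478 - 711/(-742))**2 = (478 - 711*(-1/742))**2 = (478 + 711/742)**2 = (355387/742)**2 = 126299919769/550564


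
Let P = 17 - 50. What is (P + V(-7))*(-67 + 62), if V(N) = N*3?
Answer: 270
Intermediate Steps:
P = -33
V(N) = 3*N
(P + V(-7))*(-67 + 62) = (-33 + 3*(-7))*(-67 + 62) = (-33 - 21)*(-5) = -54*(-5) = 270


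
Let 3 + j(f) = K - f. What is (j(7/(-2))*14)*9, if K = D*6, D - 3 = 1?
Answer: 3087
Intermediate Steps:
D = 4 (D = 3 + 1 = 4)
K = 24 (K = 4*6 = 24)
j(f) = 21 - f (j(f) = -3 + (24 - f) = 21 - f)
(j(7/(-2))*14)*9 = ((21 - 7/(-2))*14)*9 = ((21 - 7*(-1)/2)*14)*9 = ((21 - 1*(-7/2))*14)*9 = ((21 + 7/2)*14)*9 = ((49/2)*14)*9 = 343*9 = 3087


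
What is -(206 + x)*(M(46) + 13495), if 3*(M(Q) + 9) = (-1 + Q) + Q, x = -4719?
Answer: 182997637/3 ≈ 6.0999e+7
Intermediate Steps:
M(Q) = -28/3 + 2*Q/3 (M(Q) = -9 + ((-1 + Q) + Q)/3 = -9 + (-1 + 2*Q)/3 = -9 + (-⅓ + 2*Q/3) = -28/3 + 2*Q/3)
-(206 + x)*(M(46) + 13495) = -(206 - 4719)*((-28/3 + (⅔)*46) + 13495) = -(-4513)*((-28/3 + 92/3) + 13495) = -(-4513)*(64/3 + 13495) = -(-4513)*40549/3 = -1*(-182997637/3) = 182997637/3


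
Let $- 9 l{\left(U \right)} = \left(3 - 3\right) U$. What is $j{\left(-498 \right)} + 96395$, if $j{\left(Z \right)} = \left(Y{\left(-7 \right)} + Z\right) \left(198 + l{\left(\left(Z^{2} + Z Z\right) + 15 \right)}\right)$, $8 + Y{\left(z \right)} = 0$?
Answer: $-3793$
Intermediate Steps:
$Y{\left(z \right)} = -8$ ($Y{\left(z \right)} = -8 + 0 = -8$)
$l{\left(U \right)} = 0$ ($l{\left(U \right)} = - \frac{\left(3 - 3\right) U}{9} = - \frac{0 U}{9} = \left(- \frac{1}{9}\right) 0 = 0$)
$j{\left(Z \right)} = -1584 + 198 Z$ ($j{\left(Z \right)} = \left(-8 + Z\right) \left(198 + 0\right) = \left(-8 + Z\right) 198 = -1584 + 198 Z$)
$j{\left(-498 \right)} + 96395 = \left(-1584 + 198 \left(-498\right)\right) + 96395 = \left(-1584 - 98604\right) + 96395 = -100188 + 96395 = -3793$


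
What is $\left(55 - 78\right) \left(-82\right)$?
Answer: $1886$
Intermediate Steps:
$\left(55 - 78\right) \left(-82\right) = \left(-23\right) \left(-82\right) = 1886$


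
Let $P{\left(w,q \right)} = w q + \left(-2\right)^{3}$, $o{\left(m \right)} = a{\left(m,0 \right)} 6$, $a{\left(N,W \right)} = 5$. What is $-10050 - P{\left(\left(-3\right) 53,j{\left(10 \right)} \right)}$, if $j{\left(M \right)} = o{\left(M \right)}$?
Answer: $-5272$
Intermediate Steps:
$o{\left(m \right)} = 30$ ($o{\left(m \right)} = 5 \cdot 6 = 30$)
$j{\left(M \right)} = 30$
$P{\left(w,q \right)} = -8 + q w$ ($P{\left(w,q \right)} = q w - 8 = -8 + q w$)
$-10050 - P{\left(\left(-3\right) 53,j{\left(10 \right)} \right)} = -10050 - \left(-8 + 30 \left(\left(-3\right) 53\right)\right) = -10050 - \left(-8 + 30 \left(-159\right)\right) = -10050 - \left(-8 - 4770\right) = -10050 - -4778 = -10050 + 4778 = -5272$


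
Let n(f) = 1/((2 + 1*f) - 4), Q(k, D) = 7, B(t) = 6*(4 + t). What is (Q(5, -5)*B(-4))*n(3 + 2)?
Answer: 0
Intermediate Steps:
B(t) = 24 + 6*t
n(f) = 1/(-2 + f) (n(f) = 1/((2 + f) - 4) = 1/(-2 + f))
(Q(5, -5)*B(-4))*n(3 + 2) = (7*(24 + 6*(-4)))/(-2 + (3 + 2)) = (7*(24 - 24))/(-2 + 5) = (7*0)/3 = 0*(⅓) = 0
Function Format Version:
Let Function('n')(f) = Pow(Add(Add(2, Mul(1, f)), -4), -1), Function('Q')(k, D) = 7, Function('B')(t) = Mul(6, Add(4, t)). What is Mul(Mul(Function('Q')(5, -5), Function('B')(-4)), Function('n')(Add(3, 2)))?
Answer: 0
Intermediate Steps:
Function('B')(t) = Add(24, Mul(6, t))
Function('n')(f) = Pow(Add(-2, f), -1) (Function('n')(f) = Pow(Add(Add(2, f), -4), -1) = Pow(Add(-2, f), -1))
Mul(Mul(Function('Q')(5, -5), Function('B')(-4)), Function('n')(Add(3, 2))) = Mul(Mul(7, Add(24, Mul(6, -4))), Pow(Add(-2, Add(3, 2)), -1)) = Mul(Mul(7, Add(24, -24)), Pow(Add(-2, 5), -1)) = Mul(Mul(7, 0), Pow(3, -1)) = Mul(0, Rational(1, 3)) = 0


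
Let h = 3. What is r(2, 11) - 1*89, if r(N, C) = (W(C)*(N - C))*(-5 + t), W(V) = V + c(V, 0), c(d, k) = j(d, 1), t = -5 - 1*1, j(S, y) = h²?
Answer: 1891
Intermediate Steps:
j(S, y) = 9 (j(S, y) = 3² = 9)
t = -6 (t = -5 - 1 = -6)
c(d, k) = 9
W(V) = 9 + V (W(V) = V + 9 = 9 + V)
r(N, C) = -11*(9 + C)*(N - C) (r(N, C) = ((9 + C)*(N - C))*(-5 - 6) = ((9 + C)*(N - C))*(-11) = -11*(9 + C)*(N - C))
r(2, 11) - 1*89 = 11*(9 + 11)*(11 - 1*2) - 1*89 = 11*20*(11 - 2) - 89 = 11*20*9 - 89 = 1980 - 89 = 1891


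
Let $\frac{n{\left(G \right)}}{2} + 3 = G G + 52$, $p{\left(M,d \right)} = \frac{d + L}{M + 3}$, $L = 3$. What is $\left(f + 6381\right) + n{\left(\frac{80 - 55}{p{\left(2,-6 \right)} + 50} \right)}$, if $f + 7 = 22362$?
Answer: $\frac{1759164756}{61009} \approx 28835.0$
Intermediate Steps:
$f = 22355$ ($f = -7 + 22362 = 22355$)
$p{\left(M,d \right)} = \frac{3 + d}{3 + M}$ ($p{\left(M,d \right)} = \frac{d + 3}{M + 3} = \frac{3 + d}{3 + M}$)
$n{\left(G \right)} = 98 + 2 G^{2}$ ($n{\left(G \right)} = -6 + 2 \left(G G + 52\right) = -6 + 2 \left(G^{2} + 52\right) = -6 + 2 \left(52 + G^{2}\right) = -6 + \left(104 + 2 G^{2}\right) = 98 + 2 G^{2}$)
$\left(f + 6381\right) + n{\left(\frac{80 - 55}{p{\left(2,-6 \right)} + 50} \right)} = \left(22355 + 6381\right) + \left(98 + 2 \left(\frac{80 - 55}{\frac{3 - 6}{3 + 2} + 50}\right)^{2}\right) = 28736 + \left(98 + 2 \left(\frac{25}{\frac{1}{5} \left(-3\right) + 50}\right)^{2}\right) = 28736 + \left(98 + 2 \left(\frac{25}{- \frac{3}{5} + 50}\right)^{2}\right) = 28736 + \left(98 + 2 \left(\frac{25}{\frac{247}{5}}\right)^{2}\right) = 28736 + \left(98 + 2 \left(25 \cdot \frac{5}{247}\right)^{2}\right) = 28736 + \left(98 + 2 \left(\frac{125}{247}\right)^{2}\right) = 28736 + \left(98 + 2 \cdot \frac{15625}{61009}\right) = 28736 + \left(98 + \frac{31250}{61009}\right) = 28736 + \frac{6010132}{61009} = \frac{1759164756}{61009}$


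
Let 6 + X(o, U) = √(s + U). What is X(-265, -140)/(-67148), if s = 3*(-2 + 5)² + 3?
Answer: 3/33574 - I*√110/67148 ≈ 8.9355e-5 - 0.00015619*I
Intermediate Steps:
s = 30 (s = 3*3² + 3 = 3*9 + 3 = 27 + 3 = 30)
X(o, U) = -6 + √(30 + U)
X(-265, -140)/(-67148) = (-6 + √(30 - 140))/(-67148) = (-6 + √(-110))*(-1/67148) = (-6 + I*√110)*(-1/67148) = 3/33574 - I*√110/67148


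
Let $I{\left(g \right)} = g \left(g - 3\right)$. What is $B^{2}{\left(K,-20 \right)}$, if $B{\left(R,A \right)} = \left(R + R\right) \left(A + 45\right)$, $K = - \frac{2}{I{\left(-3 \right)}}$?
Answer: $\frac{2500}{81} \approx 30.864$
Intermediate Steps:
$I{\left(g \right)} = g \left(-3 + g\right)$
$K = - \frac{1}{9}$ ($K = - \frac{2}{\left(-3\right) \left(-3 - 3\right)} = - \frac{2}{\left(-3\right) \left(-6\right)} = - \frac{2}{18} = \left(-2\right) \frac{1}{18} = - \frac{1}{9} \approx -0.11111$)
$B{\left(R,A \right)} = 2 R \left(45 + A\right)$
$B^{2}{\left(K,-20 \right)} = \left(2 \left(- \frac{1}{9}\right) \left(45 - 20\right)\right)^{2} = \left(2 \left(- \frac{1}{9}\right) 25\right)^{2} = \left(- \frac{50}{9}\right)^{2} = \frac{2500}{81}$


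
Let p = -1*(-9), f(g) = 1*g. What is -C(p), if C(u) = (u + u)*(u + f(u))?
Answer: -324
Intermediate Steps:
f(g) = g
p = 9
C(u) = 4*u² (C(u) = (u + u)*(u + u) = (2*u)*(2*u) = 4*u²)
-C(p) = -4*9² = -4*81 = -1*324 = -324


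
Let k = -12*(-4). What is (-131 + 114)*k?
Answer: -816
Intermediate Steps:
k = 48
(-131 + 114)*k = (-131 + 114)*48 = -17*48 = -816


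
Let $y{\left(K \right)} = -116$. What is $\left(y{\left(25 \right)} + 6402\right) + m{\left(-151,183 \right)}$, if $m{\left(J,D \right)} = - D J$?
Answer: $33919$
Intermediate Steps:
$m{\left(J,D \right)} = - D J$
$\left(y{\left(25 \right)} + 6402\right) + m{\left(-151,183 \right)} = \left(-116 + 6402\right) - 183 \left(-151\right) = 6286 + 27633 = 33919$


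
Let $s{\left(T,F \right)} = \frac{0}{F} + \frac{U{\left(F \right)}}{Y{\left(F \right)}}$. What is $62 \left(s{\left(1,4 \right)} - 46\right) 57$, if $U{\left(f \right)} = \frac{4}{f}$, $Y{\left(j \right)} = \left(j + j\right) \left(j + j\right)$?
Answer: $- \frac{5200281}{32} \approx -1.6251 \cdot 10^{5}$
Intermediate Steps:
$Y{\left(j \right)} = 4 j^{2}$ ($Y{\left(j \right)} = 2 j 2 j = 4 j^{2}$)
$s{\left(T,F \right)} = \frac{1}{F^{3}}$ ($s{\left(T,F \right)} = \frac{0}{F} + \frac{4 \frac{1}{F}}{4 F^{2}} = 0 + \frac{4}{F} \frac{1}{4 F^{2}} = 0 + \frac{1}{F^{3}} = \frac{1}{F^{3}}$)
$62 \left(s{\left(1,4 \right)} - 46\right) 57 = 62 \left(\frac{1}{64} - 46\right) 57 = 62 \left(- \frac{2943}{64}\right) 57 = \left(- \frac{91233}{32}\right) 57 = - \frac{5200281}{32}$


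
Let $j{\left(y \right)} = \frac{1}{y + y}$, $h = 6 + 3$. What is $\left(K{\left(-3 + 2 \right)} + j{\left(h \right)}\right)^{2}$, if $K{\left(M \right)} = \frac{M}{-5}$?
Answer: $\frac{529}{8100} \approx 0.065309$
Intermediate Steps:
$K{\left(M \right)} = - \frac{M}{5}$ ($K{\left(M \right)} = M \left(- \frac{1}{5}\right) = - \frac{M}{5}$)
$h = 9$
$j{\left(y \right)} = \frac{1}{2 y}$
$\left(K{\left(-3 + 2 \right)} + j{\left(h \right)}\right)^{2} = \left(- \frac{-3 + 2}{5} + \frac{1}{2 \cdot 9}\right)^{2} = \left(\left(- \frac{1}{5}\right) \left(-1\right) + \frac{1}{2} \cdot \frac{1}{9}\right)^{2} = \left(\frac{1}{5} + \frac{1}{18}\right)^{2} = \left(\frac{23}{90}\right)^{2} = \frac{529}{8100}$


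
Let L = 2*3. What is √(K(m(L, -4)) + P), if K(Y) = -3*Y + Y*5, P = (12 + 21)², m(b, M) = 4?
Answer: √1097 ≈ 33.121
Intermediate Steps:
L = 6
P = 1089 (P = 33² = 1089)
K(Y) = 2*Y (K(Y) = -3*Y + 5*Y = 2*Y)
√(K(m(L, -4)) + P) = √(2*4 + 1089) = √(8 + 1089) = √1097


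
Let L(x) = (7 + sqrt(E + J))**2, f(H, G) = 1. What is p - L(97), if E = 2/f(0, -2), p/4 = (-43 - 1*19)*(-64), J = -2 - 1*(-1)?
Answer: 15808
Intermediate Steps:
J = -1 (J = -2 + 1 = -1)
p = 15872 (p = 4*((-43 - 1*19)*(-64)) = 4*((-43 - 19)*(-64)) = 4*(-62*(-64)) = 4*3968 = 15872)
E = 2 (E = 2/1 = 2*1 = 2)
L(x) = 64 (L(x) = (7 + sqrt(2 - 1))**2 = (7 + sqrt(1))**2 = (7 + 1)**2 = 8**2 = 64)
p - L(97) = 15872 - 1*64 = 15872 - 64 = 15808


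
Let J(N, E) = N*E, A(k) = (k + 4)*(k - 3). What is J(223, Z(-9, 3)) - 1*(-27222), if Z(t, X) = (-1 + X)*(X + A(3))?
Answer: 28560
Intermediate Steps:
A(k) = (-3 + k)*(4 + k) (A(k) = (4 + k)*(-3 + k) = (-3 + k)*(4 + k))
Z(t, X) = X*(-1 + X) (Z(t, X) = (-1 + X)*(X + (-12 + 3 + 3**2)) = (-1 + X)*(X + (-12 + 3 + 9)) = (-1 + X)*(X + 0) = (-1 + X)*X = X*(-1 + X))
J(N, E) = E*N
J(223, Z(-9, 3)) - 1*(-27222) = (3*(-1 + 3))*223 - 1*(-27222) = (3*2)*223 + 27222 = 6*223 + 27222 = 1338 + 27222 = 28560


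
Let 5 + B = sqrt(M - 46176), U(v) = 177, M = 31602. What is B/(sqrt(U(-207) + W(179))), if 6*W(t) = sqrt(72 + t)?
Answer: sqrt(6)*(-5 + I*sqrt(14574))/sqrt(1062 + sqrt(251)) ≈ -0.37305 + 9.0071*I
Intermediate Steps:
W(t) = sqrt(72 + t)/6
B = -5 + I*sqrt(14574) (B = -5 + sqrt(31602 - 46176) = -5 + sqrt(-14574) = -5 + I*sqrt(14574) ≈ -5.0 + 120.72*I)
B/(sqrt(U(-207) + W(179))) = (-5 + I*sqrt(14574))/(sqrt(177 + sqrt(72 + 179)/6)) = (-5 + I*sqrt(14574))/(sqrt(177 + sqrt(251)/6)) = (-5 + I*sqrt(14574))/sqrt(177 + sqrt(251)/6)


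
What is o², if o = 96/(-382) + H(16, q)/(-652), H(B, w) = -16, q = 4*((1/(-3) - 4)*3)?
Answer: 49843600/969263689 ≈ 0.051424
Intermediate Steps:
q = -52 (q = 4*((-⅓ - 4)*3) = 4*(-13/3*3) = 4*(-13) = -52)
o = -7060/31133 (o = 96/(-382) - 16/(-652) = 96*(-1/382) - 16*(-1/652) = -48/191 + 4/163 = -7060/31133 ≈ -0.22677)
o² = (-7060/31133)² = 49843600/969263689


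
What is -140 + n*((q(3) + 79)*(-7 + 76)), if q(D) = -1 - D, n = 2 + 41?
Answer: 222385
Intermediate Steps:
n = 43
-140 + n*((q(3) + 79)*(-7 + 76)) = -140 + 43*(((-1 - 1*3) + 79)*(-7 + 76)) = -140 + 43*(((-1 - 3) + 79)*69) = -140 + 43*((-4 + 79)*69) = -140 + 43*(75*69) = -140 + 43*5175 = -140 + 222525 = 222385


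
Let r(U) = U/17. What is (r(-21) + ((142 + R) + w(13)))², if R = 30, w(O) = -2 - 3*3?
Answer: 7376656/289 ≈ 25525.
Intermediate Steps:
w(O) = -11 (w(O) = -2 - 9 = -11)
r(U) = U/17 (r(U) = U*(1/17) = U/17)
(r(-21) + ((142 + R) + w(13)))² = ((1/17)*(-21) + ((142 + 30) - 11))² = (-21/17 + (172 - 11))² = (-21/17 + 161)² = (2716/17)² = 7376656/289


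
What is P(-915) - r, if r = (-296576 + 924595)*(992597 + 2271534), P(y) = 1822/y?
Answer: -1875691702139257/915 ≈ -2.0499e+12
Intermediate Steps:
r = 2049936286489 (r = 628019*3264131 = 2049936286489)
P(-915) - r = 1822/(-915) - 1*2049936286489 = 1822*(-1/915) - 2049936286489 = -1822/915 - 2049936286489 = -1875691702139257/915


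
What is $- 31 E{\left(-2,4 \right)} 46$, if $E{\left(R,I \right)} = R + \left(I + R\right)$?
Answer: $0$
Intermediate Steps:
$E{\left(R,I \right)} = I + 2 R$
$- 31 E{\left(-2,4 \right)} 46 = - 31 \left(4 + 2 \left(-2\right)\right) 46 = - 31 \left(4 - 4\right) 46 = \left(-31\right) 0 \cdot 46 = 0 \cdot 46 = 0$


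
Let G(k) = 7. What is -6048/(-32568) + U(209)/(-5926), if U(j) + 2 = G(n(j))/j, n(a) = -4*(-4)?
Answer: 312668295/1680690638 ≈ 0.18604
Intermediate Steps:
n(a) = 16
U(j) = -2 + 7/j
-6048/(-32568) + U(209)/(-5926) = -6048/(-32568) + (-2 + 7/209)/(-5926) = -6048*(-1/32568) + (-2 + 7*(1/209))*(-1/5926) = 252/1357 + (-2 + 7/209)*(-1/5926) = 252/1357 - 411/209*(-1/5926) = 252/1357 + 411/1238534 = 312668295/1680690638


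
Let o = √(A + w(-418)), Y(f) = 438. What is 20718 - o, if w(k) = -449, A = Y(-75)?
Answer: 20718 - I*√11 ≈ 20718.0 - 3.3166*I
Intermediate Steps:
A = 438
o = I*√11 (o = √(438 - 449) = √(-11) = I*√11 ≈ 3.3166*I)
20718 - o = 20718 - I*√11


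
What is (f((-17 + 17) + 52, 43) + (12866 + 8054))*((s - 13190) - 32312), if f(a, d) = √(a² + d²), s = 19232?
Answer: -549568400 - 26270*√4553 ≈ -5.5134e+8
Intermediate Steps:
(f((-17 + 17) + 52, 43) + (12866 + 8054))*((s - 13190) - 32312) = (√(((-17 + 17) + 52)² + 43²) + (12866 + 8054))*((19232 - 13190) - 32312) = (√((0 + 52)² + 1849) + 20920)*(6042 - 32312) = (√(52² + 1849) + 20920)*(-26270) = (√(2704 + 1849) + 20920)*(-26270) = (√4553 + 20920)*(-26270) = (20920 + √4553)*(-26270) = -549568400 - 26270*√4553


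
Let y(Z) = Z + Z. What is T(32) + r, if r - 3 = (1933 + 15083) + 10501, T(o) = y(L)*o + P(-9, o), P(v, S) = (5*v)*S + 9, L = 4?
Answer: 26345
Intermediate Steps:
P(v, S) = 9 + 5*S*v (P(v, S) = 5*S*v + 9 = 9 + 5*S*v)
y(Z) = 2*Z
T(o) = 9 - 37*o (T(o) = (2*4)*o + (9 + 5*o*(-9)) = 8*o + (9 - 45*o) = 9 - 37*o)
r = 27520 (r = 3 + ((1933 + 15083) + 10501) = 3 + (17016 + 10501) = 3 + 27517 = 27520)
T(32) + r = (9 - 37*32) + 27520 = (9 - 1184) + 27520 = -1175 + 27520 = 26345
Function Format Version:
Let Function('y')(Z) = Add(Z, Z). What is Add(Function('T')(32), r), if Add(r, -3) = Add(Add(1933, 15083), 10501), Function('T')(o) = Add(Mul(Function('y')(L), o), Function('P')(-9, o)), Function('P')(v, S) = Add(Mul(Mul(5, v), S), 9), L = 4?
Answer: 26345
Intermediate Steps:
Function('P')(v, S) = Add(9, Mul(5, S, v)) (Function('P')(v, S) = Add(Mul(5, S, v), 9) = Add(9, Mul(5, S, v)))
Function('y')(Z) = Mul(2, Z)
Function('T')(o) = Add(9, Mul(-37, o)) (Function('T')(o) = Add(Mul(Mul(2, 4), o), Add(9, Mul(5, o, -9))) = Add(Mul(8, o), Add(9, Mul(-45, o))) = Add(9, Mul(-37, o)))
r = 27520 (r = Add(3, Add(Add(1933, 15083), 10501)) = Add(3, Add(17016, 10501)) = Add(3, 27517) = 27520)
Add(Function('T')(32), r) = Add(Add(9, Mul(-37, 32)), 27520) = Add(Add(9, -1184), 27520) = Add(-1175, 27520) = 26345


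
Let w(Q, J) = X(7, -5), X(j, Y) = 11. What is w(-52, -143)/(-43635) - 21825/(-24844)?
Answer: 952060591/1084067940 ≈ 0.87823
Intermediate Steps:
w(Q, J) = 11
w(-52, -143)/(-43635) - 21825/(-24844) = 11/(-43635) - 21825/(-24844) = 11*(-1/43635) - 21825*(-1/24844) = -11/43635 + 21825/24844 = 952060591/1084067940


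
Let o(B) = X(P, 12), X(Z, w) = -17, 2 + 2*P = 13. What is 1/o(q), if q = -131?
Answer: -1/17 ≈ -0.058824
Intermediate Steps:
P = 11/2 (P = -1 + (½)*13 = -1 + 13/2 = 11/2 ≈ 5.5000)
o(B) = -17
1/o(q) = 1/(-17) = -1/17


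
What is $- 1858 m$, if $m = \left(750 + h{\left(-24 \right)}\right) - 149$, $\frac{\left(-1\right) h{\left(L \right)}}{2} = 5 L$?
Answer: $-1562578$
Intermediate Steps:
$h{\left(L \right)} = - 10 L$ ($h{\left(L \right)} = - 2 \cdot 5 L = - 10 L$)
$m = 841$ ($m = \left(750 - -240\right) - 149 = \left(750 + 240\right) - 149 = 990 - 149 = 841$)
$- 1858 m = \left(-1858\right) 841 = -1562578$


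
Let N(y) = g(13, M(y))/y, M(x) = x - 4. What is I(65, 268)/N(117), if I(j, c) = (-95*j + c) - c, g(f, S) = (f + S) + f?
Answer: -722475/139 ≈ -5197.7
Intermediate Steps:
M(x) = -4 + x
g(f, S) = S + 2*f (g(f, S) = (S + f) + f = S + 2*f)
I(j, c) = -95*j (I(j, c) = (c - 95*j) - c = -95*j)
N(y) = (22 + y)/y (N(y) = ((-4 + y) + 2*13)/y = ((-4 + y) + 26)/y = (22 + y)/y)
I(65, 268)/N(117) = (-95*65)/(((22 + 117)/117)) = -6175/((1/117)*139) = -6175/139/117 = -6175*117/139 = -722475/139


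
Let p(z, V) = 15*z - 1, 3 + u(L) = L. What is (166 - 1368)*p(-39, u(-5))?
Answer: 704372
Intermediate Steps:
u(L) = -3 + L
p(z, V) = -1 + 15*z
(166 - 1368)*p(-39, u(-5)) = (166 - 1368)*(-1 + 15*(-39)) = -1202*(-1 - 585) = -1202*(-586) = 704372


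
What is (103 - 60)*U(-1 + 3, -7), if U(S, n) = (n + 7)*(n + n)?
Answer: 0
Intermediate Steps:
U(S, n) = 2*n*(7 + n) (U(S, n) = (7 + n)*(2*n) = 2*n*(7 + n))
(103 - 60)*U(-1 + 3, -7) = (103 - 60)*(2*(-7)*(7 - 7)) = 43*(2*(-7)*0) = 43*0 = 0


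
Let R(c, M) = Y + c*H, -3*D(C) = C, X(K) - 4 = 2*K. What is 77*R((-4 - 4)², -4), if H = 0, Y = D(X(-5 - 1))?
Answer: 616/3 ≈ 205.33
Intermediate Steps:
X(K) = 4 + 2*K
D(C) = -C/3
Y = 8/3 (Y = -(4 + 2*(-5 - 1))/3 = -(4 + 2*(-6))/3 = -(4 - 12)/3 = -⅓*(-8) = 8/3 ≈ 2.6667)
R(c, M) = 8/3 (R(c, M) = 8/3 + c*0 = 8/3 + 0 = 8/3)
77*R((-4 - 4)², -4) = 77*(8/3) = 616/3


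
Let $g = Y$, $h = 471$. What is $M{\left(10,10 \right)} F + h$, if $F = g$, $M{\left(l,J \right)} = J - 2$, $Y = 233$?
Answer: $2335$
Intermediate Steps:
$g = 233$
$M{\left(l,J \right)} = -2 + J$
$F = 233$
$M{\left(10,10 \right)} F + h = \left(-2 + 10\right) 233 + 471 = 8 \cdot 233 + 471 = 1864 + 471 = 2335$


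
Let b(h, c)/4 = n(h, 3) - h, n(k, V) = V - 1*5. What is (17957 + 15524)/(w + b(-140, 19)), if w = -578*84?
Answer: -33481/48000 ≈ -0.69752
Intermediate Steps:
n(k, V) = -5 + V (n(k, V) = V - 5 = -5 + V)
b(h, c) = -8 - 4*h (b(h, c) = 4*((-5 + 3) - h) = 4*(-2 - h) = -8 - 4*h)
w = -48552
(17957 + 15524)/(w + b(-140, 19)) = (17957 + 15524)/(-48552 + (-8 - 4*(-140))) = 33481/(-48552 + (-8 + 560)) = 33481/(-48552 + 552) = 33481/(-48000) = 33481*(-1/48000) = -33481/48000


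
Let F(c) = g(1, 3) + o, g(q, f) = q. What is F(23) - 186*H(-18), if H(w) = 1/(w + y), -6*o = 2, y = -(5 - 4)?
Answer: 596/57 ≈ 10.456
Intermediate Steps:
y = -1 (y = -1*1 = -1)
o = -⅓ (o = -⅙*2 = -⅓ ≈ -0.33333)
H(w) = 1/(-1 + w) (H(w) = 1/(w - 1) = 1/(-1 + w))
F(c) = ⅔ (F(c) = 1 - ⅓ = ⅔)
F(23) - 186*H(-18) = ⅔ - 186/(-1 - 18) = ⅔ - 186/(-19) = ⅔ - 186*(-1/19) = ⅔ + 186/19 = 596/57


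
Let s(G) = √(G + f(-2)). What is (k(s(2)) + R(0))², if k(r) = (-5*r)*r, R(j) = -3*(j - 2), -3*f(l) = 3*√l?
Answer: (-4 + 5*I*√2)² ≈ -34.0 - 56.569*I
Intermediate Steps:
f(l) = -√l
s(G) = √(G - I*√2) (s(G) = √(G - √(-2)) = √(G - I*√2))
R(j) = 6 - 3*j (R(j) = -3*(-2 + j) = 6 - 3*j)
k(r) = -5*r²
(k(s(2)) + R(0))² = (-(10 - 5*I*√2) + (6 - 3*0))² = (-5*(2 - I*√2) + (6 + 0))² = ((-10 + 5*I*√2) + 6)² = (-4 + 5*I*√2)²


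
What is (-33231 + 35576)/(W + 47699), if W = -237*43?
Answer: 2345/37508 ≈ 0.062520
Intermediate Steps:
W = -10191
(-33231 + 35576)/(W + 47699) = (-33231 + 35576)/(-10191 + 47699) = 2345/37508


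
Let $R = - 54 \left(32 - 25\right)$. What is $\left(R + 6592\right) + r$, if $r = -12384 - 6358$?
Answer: $-12528$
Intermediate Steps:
$r = -18742$ ($r = -12384 - 6358 = -18742$)
$R = -378$ ($R = \left(-54\right) 7 = -378$)
$\left(R + 6592\right) + r = \left(-378 + 6592\right) - 18742 = 6214 - 18742 = -12528$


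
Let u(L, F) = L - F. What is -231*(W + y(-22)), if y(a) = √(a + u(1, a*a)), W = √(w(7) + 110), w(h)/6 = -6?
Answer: -231*√74 - 231*I*√505 ≈ -1987.1 - 5191.1*I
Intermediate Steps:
w(h) = -36 (w(h) = 6*(-6) = -36)
W = √74 (W = √(-36 + 110) = √74 ≈ 8.6023)
y(a) = √(1 + a - a²) (y(a) = √(a + (1 - a*a)) = √(a + (1 - a²)) = √(1 + a - a²))
-231*(W + y(-22)) = -231*(√74 + √(1 - 22 - 1*(-22)²)) = -231*(√74 + √(1 - 22 - 1*484)) = -231*(√74 + √(1 - 22 - 484)) = -231*(√74 + √(-505)) = -231*(√74 + I*√505) = -231*√74 - 231*I*√505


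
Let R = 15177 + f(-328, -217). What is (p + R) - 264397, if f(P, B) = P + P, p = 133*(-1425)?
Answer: -439401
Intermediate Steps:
p = -189525
f(P, B) = 2*P
R = 14521 (R = 15177 + 2*(-328) = 15177 - 656 = 14521)
(p + R) - 264397 = (-189525 + 14521) - 264397 = -175004 - 264397 = -439401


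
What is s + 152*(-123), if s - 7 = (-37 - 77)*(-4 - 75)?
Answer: -9683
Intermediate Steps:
s = 9013 (s = 7 + (-37 - 77)*(-4 - 75) = 7 - 114*(-79) = 7 + 9006 = 9013)
s + 152*(-123) = 9013 + 152*(-123) = 9013 - 18696 = -9683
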